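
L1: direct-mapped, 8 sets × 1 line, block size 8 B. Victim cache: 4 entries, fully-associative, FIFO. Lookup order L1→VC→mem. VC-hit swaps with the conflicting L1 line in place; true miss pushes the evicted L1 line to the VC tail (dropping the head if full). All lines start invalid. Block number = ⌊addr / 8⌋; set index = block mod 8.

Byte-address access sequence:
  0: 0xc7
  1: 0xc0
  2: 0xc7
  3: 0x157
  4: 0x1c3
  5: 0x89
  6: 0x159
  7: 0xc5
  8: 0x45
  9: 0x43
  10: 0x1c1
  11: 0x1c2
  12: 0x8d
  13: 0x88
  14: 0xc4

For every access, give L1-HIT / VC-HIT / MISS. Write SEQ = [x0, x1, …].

  [0] addr=0xc7 blk=24 s=0: MISS | VC []
  [1] addr=0xc0 blk=24 s=0: L1-HIT | VC []
  [2] addr=0xc7 blk=24 s=0: L1-HIT | VC []
  [3] addr=0x157 blk=42 s=2: MISS | VC []
  [4] addr=0x1c3 blk=56 s=0: MISS | VC [24]
  [5] addr=0x89 blk=17 s=1: MISS | VC [24]
  [6] addr=0x159 blk=43 s=3: MISS | VC [24]
  [7] addr=0xc5 blk=24 s=0: VC-HIT | VC [56]
  [8] addr=0x45 blk=8 s=0: MISS | VC [56, 24]
  [9] addr=0x43 blk=8 s=0: L1-HIT | VC [56, 24]
  [10] addr=0x1c1 blk=56 s=0: VC-HIT | VC [8, 24]
  [11] addr=0x1c2 blk=56 s=0: L1-HIT | VC [8, 24]
  [12] addr=0x8d blk=17 s=1: L1-HIT | VC [8, 24]
  [13] addr=0x88 blk=17 s=1: L1-HIT | VC [8, 24]
  [14] addr=0xc4 blk=24 s=0: VC-HIT | VC [8, 56]

SEQ = [MISS, L1-HIT, L1-HIT, MISS, MISS, MISS, MISS, VC-HIT, MISS, L1-HIT, VC-HIT, L1-HIT, L1-HIT, L1-HIT, VC-HIT]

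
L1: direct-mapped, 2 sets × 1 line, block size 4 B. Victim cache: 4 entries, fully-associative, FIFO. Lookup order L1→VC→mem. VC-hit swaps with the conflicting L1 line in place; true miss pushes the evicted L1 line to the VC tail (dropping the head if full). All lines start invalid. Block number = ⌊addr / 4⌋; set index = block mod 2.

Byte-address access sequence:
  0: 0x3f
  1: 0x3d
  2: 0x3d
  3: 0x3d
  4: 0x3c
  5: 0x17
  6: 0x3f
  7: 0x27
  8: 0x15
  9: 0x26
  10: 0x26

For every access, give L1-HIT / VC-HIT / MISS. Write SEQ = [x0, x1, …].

#0 0x3f→b15/s1 MISS; vc=[]
#1 0x3d→b15/s1 L1-HIT; vc=[]
#2 0x3d→b15/s1 L1-HIT; vc=[]
#3 0x3d→b15/s1 L1-HIT; vc=[]
#4 0x3c→b15/s1 L1-HIT; vc=[]
#5 0x17→b5/s1 MISS; vc=[15]
#6 0x3f→b15/s1 VC-HIT; vc=[5]
#7 0x27→b9/s1 MISS; vc=[5,15]
#8 0x15→b5/s1 VC-HIT; vc=[9,15]
#9 0x26→b9/s1 VC-HIT; vc=[5,15]
#10 0x26→b9/s1 L1-HIT; vc=[5,15]

SEQ = [MISS, L1-HIT, L1-HIT, L1-HIT, L1-HIT, MISS, VC-HIT, MISS, VC-HIT, VC-HIT, L1-HIT]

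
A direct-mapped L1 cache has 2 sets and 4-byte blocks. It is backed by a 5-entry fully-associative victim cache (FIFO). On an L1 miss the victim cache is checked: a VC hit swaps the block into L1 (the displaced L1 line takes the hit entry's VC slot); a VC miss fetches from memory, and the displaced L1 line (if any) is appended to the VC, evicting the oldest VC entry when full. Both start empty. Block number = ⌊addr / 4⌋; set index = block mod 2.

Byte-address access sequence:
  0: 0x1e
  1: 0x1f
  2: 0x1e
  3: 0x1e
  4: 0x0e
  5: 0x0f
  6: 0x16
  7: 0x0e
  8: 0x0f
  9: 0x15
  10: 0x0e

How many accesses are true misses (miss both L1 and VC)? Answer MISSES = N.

MISSES = 3

0: 0x1e (blk 7, set 1) → MISS  vc=[]
1: 0x1f (blk 7, set 1) → L1-HIT  vc=[]
2: 0x1e (blk 7, set 1) → L1-HIT  vc=[]
3: 0x1e (blk 7, set 1) → L1-HIT  vc=[]
4: 0xe (blk 3, set 1) → MISS  vc=[7]
5: 0xf (blk 3, set 1) → L1-HIT  vc=[7]
6: 0x16 (blk 5, set 1) → MISS  vc=[7, 3]
7: 0xe (blk 3, set 1) → VC-HIT  vc=[7, 5]
8: 0xf (blk 3, set 1) → L1-HIT  vc=[7, 5]
9: 0x15 (blk 5, set 1) → VC-HIT  vc=[7, 3]
10: 0xe (blk 3, set 1) → VC-HIT  vc=[7, 5]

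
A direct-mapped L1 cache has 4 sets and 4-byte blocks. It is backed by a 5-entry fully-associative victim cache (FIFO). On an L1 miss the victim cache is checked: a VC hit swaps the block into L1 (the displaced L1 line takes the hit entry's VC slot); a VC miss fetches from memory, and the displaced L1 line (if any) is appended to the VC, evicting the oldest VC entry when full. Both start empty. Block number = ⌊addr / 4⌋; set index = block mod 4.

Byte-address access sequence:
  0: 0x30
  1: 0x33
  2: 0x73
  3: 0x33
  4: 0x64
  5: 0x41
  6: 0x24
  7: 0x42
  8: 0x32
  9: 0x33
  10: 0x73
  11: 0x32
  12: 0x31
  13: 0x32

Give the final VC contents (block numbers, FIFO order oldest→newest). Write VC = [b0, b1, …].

0: 0x30 (blk 12, set 0) → MISS  vc=[]
1: 0x33 (blk 12, set 0) → L1-HIT  vc=[]
2: 0x73 (blk 28, set 0) → MISS  vc=[12]
3: 0x33 (blk 12, set 0) → VC-HIT  vc=[28]
4: 0x64 (blk 25, set 1) → MISS  vc=[28]
5: 0x41 (blk 16, set 0) → MISS  vc=[28, 12]
6: 0x24 (blk 9, set 1) → MISS  vc=[28, 12, 25]
7: 0x42 (blk 16, set 0) → L1-HIT  vc=[28, 12, 25]
8: 0x32 (blk 12, set 0) → VC-HIT  vc=[28, 16, 25]
9: 0x33 (blk 12, set 0) → L1-HIT  vc=[28, 16, 25]
10: 0x73 (blk 28, set 0) → VC-HIT  vc=[12, 16, 25]
11: 0x32 (blk 12, set 0) → VC-HIT  vc=[28, 16, 25]
12: 0x31 (blk 12, set 0) → L1-HIT  vc=[28, 16, 25]
13: 0x32 (blk 12, set 0) → L1-HIT  vc=[28, 16, 25]

VC = [28, 16, 25]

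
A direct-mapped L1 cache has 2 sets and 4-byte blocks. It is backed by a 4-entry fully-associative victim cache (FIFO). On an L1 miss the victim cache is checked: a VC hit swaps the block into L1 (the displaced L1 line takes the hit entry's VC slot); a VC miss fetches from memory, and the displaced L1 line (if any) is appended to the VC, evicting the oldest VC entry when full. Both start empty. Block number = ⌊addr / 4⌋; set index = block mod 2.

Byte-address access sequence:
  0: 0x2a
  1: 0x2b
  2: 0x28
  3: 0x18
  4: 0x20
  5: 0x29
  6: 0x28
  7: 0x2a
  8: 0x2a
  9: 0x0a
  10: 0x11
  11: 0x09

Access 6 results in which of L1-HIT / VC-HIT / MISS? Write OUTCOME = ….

0: 0x2a (blk 10, set 0) → MISS  vc=[]
1: 0x2b (blk 10, set 0) → L1-HIT  vc=[]
2: 0x28 (blk 10, set 0) → L1-HIT  vc=[]
3: 0x18 (blk 6, set 0) → MISS  vc=[10]
4: 0x20 (blk 8, set 0) → MISS  vc=[10, 6]
5: 0x29 (blk 10, set 0) → VC-HIT  vc=[8, 6]
6: 0x28 (blk 10, set 0) → L1-HIT  vc=[8, 6]
7: 0x2a (blk 10, set 0) → L1-HIT  vc=[8, 6]
8: 0x2a (blk 10, set 0) → L1-HIT  vc=[8, 6]
9: 0xa (blk 2, set 0) → MISS  vc=[8, 6, 10]
10: 0x11 (blk 4, set 0) → MISS  vc=[8, 6, 10, 2]
11: 0x9 (blk 2, set 0) → VC-HIT  vc=[8, 6, 10, 4]

OUTCOME = L1-HIT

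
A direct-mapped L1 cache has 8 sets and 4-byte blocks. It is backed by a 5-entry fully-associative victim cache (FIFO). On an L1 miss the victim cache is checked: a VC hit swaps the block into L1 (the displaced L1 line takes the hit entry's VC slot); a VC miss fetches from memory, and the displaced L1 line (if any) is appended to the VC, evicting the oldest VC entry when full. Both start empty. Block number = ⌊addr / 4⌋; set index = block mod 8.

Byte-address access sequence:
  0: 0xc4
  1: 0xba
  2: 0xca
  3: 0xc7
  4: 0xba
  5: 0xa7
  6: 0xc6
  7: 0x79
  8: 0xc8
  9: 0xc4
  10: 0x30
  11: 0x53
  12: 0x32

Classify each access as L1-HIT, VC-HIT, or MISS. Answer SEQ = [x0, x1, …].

0: 0xc4 (blk 49, set 1) → MISS  vc=[]
1: 0xba (blk 46, set 6) → MISS  vc=[]
2: 0xca (blk 50, set 2) → MISS  vc=[]
3: 0xc7 (blk 49, set 1) → L1-HIT  vc=[]
4: 0xba (blk 46, set 6) → L1-HIT  vc=[]
5: 0xa7 (blk 41, set 1) → MISS  vc=[49]
6: 0xc6 (blk 49, set 1) → VC-HIT  vc=[41]
7: 0x79 (blk 30, set 6) → MISS  vc=[41, 46]
8: 0xc8 (blk 50, set 2) → L1-HIT  vc=[41, 46]
9: 0xc4 (blk 49, set 1) → L1-HIT  vc=[41, 46]
10: 0x30 (blk 12, set 4) → MISS  vc=[41, 46]
11: 0x53 (blk 20, set 4) → MISS  vc=[41, 46, 12]
12: 0x32 (blk 12, set 4) → VC-HIT  vc=[41, 46, 20]

SEQ = [MISS, MISS, MISS, L1-HIT, L1-HIT, MISS, VC-HIT, MISS, L1-HIT, L1-HIT, MISS, MISS, VC-HIT]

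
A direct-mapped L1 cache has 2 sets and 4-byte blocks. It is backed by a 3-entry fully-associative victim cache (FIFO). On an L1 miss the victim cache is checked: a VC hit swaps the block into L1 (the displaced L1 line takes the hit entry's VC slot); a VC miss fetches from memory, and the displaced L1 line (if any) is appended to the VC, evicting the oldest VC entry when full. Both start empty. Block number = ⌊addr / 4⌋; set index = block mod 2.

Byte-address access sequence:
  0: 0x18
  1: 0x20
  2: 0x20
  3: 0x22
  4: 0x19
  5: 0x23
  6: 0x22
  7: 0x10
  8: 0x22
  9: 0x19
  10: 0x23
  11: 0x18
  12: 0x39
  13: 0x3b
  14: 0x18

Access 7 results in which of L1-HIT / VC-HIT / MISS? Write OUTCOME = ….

#0 0x18→b6/s0 MISS; vc=[]
#1 0x20→b8/s0 MISS; vc=[6]
#2 0x20→b8/s0 L1-HIT; vc=[6]
#3 0x22→b8/s0 L1-HIT; vc=[6]
#4 0x19→b6/s0 VC-HIT; vc=[8]
#5 0x23→b8/s0 VC-HIT; vc=[6]
#6 0x22→b8/s0 L1-HIT; vc=[6]
#7 0x10→b4/s0 MISS; vc=[6,8]
#8 0x22→b8/s0 VC-HIT; vc=[6,4]
#9 0x19→b6/s0 VC-HIT; vc=[8,4]
#10 0x23→b8/s0 VC-HIT; vc=[6,4]
#11 0x18→b6/s0 VC-HIT; vc=[8,4]
#12 0x39→b14/s0 MISS; vc=[8,4,6]
#13 0x3b→b14/s0 L1-HIT; vc=[8,4,6]
#14 0x18→b6/s0 VC-HIT; vc=[8,4,14]

OUTCOME = MISS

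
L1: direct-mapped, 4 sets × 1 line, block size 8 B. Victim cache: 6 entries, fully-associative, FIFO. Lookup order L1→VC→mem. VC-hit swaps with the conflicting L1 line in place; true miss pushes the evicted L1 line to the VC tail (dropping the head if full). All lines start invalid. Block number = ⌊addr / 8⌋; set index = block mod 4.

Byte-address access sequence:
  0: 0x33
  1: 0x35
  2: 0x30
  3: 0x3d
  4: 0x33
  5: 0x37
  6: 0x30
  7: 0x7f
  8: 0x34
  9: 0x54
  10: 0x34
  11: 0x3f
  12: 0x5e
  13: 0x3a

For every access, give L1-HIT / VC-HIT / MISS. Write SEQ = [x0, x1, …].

SEQ = [MISS, L1-HIT, L1-HIT, MISS, L1-HIT, L1-HIT, L1-HIT, MISS, L1-HIT, MISS, VC-HIT, VC-HIT, MISS, VC-HIT]

0: 0x33 (blk 6, set 2) → MISS  vc=[]
1: 0x35 (blk 6, set 2) → L1-HIT  vc=[]
2: 0x30 (blk 6, set 2) → L1-HIT  vc=[]
3: 0x3d (blk 7, set 3) → MISS  vc=[]
4: 0x33 (blk 6, set 2) → L1-HIT  vc=[]
5: 0x37 (blk 6, set 2) → L1-HIT  vc=[]
6: 0x30 (blk 6, set 2) → L1-HIT  vc=[]
7: 0x7f (blk 15, set 3) → MISS  vc=[7]
8: 0x34 (blk 6, set 2) → L1-HIT  vc=[7]
9: 0x54 (blk 10, set 2) → MISS  vc=[7, 6]
10: 0x34 (blk 6, set 2) → VC-HIT  vc=[7, 10]
11: 0x3f (blk 7, set 3) → VC-HIT  vc=[15, 10]
12: 0x5e (blk 11, set 3) → MISS  vc=[15, 10, 7]
13: 0x3a (blk 7, set 3) → VC-HIT  vc=[15, 10, 11]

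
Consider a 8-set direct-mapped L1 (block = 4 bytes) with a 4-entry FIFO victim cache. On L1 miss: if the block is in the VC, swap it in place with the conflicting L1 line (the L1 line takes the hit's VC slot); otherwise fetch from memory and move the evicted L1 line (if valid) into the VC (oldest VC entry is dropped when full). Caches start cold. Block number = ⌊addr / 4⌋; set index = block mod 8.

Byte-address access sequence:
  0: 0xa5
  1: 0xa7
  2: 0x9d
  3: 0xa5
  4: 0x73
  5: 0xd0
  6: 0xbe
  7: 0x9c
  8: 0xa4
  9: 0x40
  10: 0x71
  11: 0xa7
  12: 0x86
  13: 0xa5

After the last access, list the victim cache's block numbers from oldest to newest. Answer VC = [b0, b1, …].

VC = [52, 47, 33]

  [0] addr=0xa5 blk=41 s=1: MISS | VC []
  [1] addr=0xa7 blk=41 s=1: L1-HIT | VC []
  [2] addr=0x9d blk=39 s=7: MISS | VC []
  [3] addr=0xa5 blk=41 s=1: L1-HIT | VC []
  [4] addr=0x73 blk=28 s=4: MISS | VC []
  [5] addr=0xd0 blk=52 s=4: MISS | VC [28]
  [6] addr=0xbe blk=47 s=7: MISS | VC [28, 39]
  [7] addr=0x9c blk=39 s=7: VC-HIT | VC [28, 47]
  [8] addr=0xa4 blk=41 s=1: L1-HIT | VC [28, 47]
  [9] addr=0x40 blk=16 s=0: MISS | VC [28, 47]
  [10] addr=0x71 blk=28 s=4: VC-HIT | VC [52, 47]
  [11] addr=0xa7 blk=41 s=1: L1-HIT | VC [52, 47]
  [12] addr=0x86 blk=33 s=1: MISS | VC [52, 47, 41]
  [13] addr=0xa5 blk=41 s=1: VC-HIT | VC [52, 47, 33]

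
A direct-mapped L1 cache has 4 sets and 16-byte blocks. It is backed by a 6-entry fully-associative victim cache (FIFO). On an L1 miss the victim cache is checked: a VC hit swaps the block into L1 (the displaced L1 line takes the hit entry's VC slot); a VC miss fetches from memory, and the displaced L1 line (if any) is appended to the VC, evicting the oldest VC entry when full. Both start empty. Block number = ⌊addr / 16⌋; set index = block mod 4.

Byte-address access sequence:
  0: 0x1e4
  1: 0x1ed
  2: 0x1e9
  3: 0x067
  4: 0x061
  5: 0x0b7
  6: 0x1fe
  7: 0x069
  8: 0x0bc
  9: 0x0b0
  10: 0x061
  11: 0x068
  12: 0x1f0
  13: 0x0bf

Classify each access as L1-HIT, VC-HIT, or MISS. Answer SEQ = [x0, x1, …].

SEQ = [MISS, L1-HIT, L1-HIT, MISS, L1-HIT, MISS, MISS, L1-HIT, VC-HIT, L1-HIT, L1-HIT, L1-HIT, VC-HIT, VC-HIT]

#0 0x1e4→b30/s2 MISS; vc=[]
#1 0x1ed→b30/s2 L1-HIT; vc=[]
#2 0x1e9→b30/s2 L1-HIT; vc=[]
#3 0x67→b6/s2 MISS; vc=[30]
#4 0x61→b6/s2 L1-HIT; vc=[30]
#5 0xb7→b11/s3 MISS; vc=[30]
#6 0x1fe→b31/s3 MISS; vc=[30,11]
#7 0x69→b6/s2 L1-HIT; vc=[30,11]
#8 0xbc→b11/s3 VC-HIT; vc=[30,31]
#9 0xb0→b11/s3 L1-HIT; vc=[30,31]
#10 0x61→b6/s2 L1-HIT; vc=[30,31]
#11 0x68→b6/s2 L1-HIT; vc=[30,31]
#12 0x1f0→b31/s3 VC-HIT; vc=[30,11]
#13 0xbf→b11/s3 VC-HIT; vc=[30,31]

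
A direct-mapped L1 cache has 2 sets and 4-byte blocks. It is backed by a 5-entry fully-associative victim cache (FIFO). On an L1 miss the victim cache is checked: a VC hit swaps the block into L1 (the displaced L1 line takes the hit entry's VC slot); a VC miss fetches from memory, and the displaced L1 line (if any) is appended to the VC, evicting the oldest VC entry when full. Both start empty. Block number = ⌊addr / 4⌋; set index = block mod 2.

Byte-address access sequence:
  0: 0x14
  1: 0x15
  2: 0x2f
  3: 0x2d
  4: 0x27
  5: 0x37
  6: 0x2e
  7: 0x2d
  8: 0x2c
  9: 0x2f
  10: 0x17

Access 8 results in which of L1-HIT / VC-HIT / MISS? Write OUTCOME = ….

#0 0x14→b5/s1 MISS; vc=[]
#1 0x15→b5/s1 L1-HIT; vc=[]
#2 0x2f→b11/s1 MISS; vc=[5]
#3 0x2d→b11/s1 L1-HIT; vc=[5]
#4 0x27→b9/s1 MISS; vc=[5,11]
#5 0x37→b13/s1 MISS; vc=[5,11,9]
#6 0x2e→b11/s1 VC-HIT; vc=[5,13,9]
#7 0x2d→b11/s1 L1-HIT; vc=[5,13,9]
#8 0x2c→b11/s1 L1-HIT; vc=[5,13,9]
#9 0x2f→b11/s1 L1-HIT; vc=[5,13,9]
#10 0x17→b5/s1 VC-HIT; vc=[11,13,9]

OUTCOME = L1-HIT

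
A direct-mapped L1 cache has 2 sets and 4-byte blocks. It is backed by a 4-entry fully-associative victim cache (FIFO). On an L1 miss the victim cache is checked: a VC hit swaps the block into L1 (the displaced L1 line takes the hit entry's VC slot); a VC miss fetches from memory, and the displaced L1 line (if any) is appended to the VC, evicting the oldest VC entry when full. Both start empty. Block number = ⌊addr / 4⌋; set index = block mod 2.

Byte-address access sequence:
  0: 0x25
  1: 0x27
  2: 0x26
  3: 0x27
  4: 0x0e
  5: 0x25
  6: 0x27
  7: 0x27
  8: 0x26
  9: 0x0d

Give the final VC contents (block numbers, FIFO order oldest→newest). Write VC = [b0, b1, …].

#0 0x25→b9/s1 MISS; vc=[]
#1 0x27→b9/s1 L1-HIT; vc=[]
#2 0x26→b9/s1 L1-HIT; vc=[]
#3 0x27→b9/s1 L1-HIT; vc=[]
#4 0xe→b3/s1 MISS; vc=[9]
#5 0x25→b9/s1 VC-HIT; vc=[3]
#6 0x27→b9/s1 L1-HIT; vc=[3]
#7 0x27→b9/s1 L1-HIT; vc=[3]
#8 0x26→b9/s1 L1-HIT; vc=[3]
#9 0xd→b3/s1 VC-HIT; vc=[9]

VC = [9]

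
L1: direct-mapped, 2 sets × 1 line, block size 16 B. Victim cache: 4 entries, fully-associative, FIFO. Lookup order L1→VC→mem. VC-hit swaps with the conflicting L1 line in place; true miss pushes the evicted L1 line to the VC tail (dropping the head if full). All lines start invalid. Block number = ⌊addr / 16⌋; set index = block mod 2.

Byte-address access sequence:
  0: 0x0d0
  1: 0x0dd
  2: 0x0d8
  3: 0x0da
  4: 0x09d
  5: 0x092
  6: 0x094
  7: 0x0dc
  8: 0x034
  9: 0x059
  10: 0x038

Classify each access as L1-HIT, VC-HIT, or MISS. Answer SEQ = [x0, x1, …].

SEQ = [MISS, L1-HIT, L1-HIT, L1-HIT, MISS, L1-HIT, L1-HIT, VC-HIT, MISS, MISS, VC-HIT]

  [0] addr=0xd0 blk=13 s=1: MISS | VC []
  [1] addr=0xdd blk=13 s=1: L1-HIT | VC []
  [2] addr=0xd8 blk=13 s=1: L1-HIT | VC []
  [3] addr=0xda blk=13 s=1: L1-HIT | VC []
  [4] addr=0x9d blk=9 s=1: MISS | VC [13]
  [5] addr=0x92 blk=9 s=1: L1-HIT | VC [13]
  [6] addr=0x94 blk=9 s=1: L1-HIT | VC [13]
  [7] addr=0xdc blk=13 s=1: VC-HIT | VC [9]
  [8] addr=0x34 blk=3 s=1: MISS | VC [9, 13]
  [9] addr=0x59 blk=5 s=1: MISS | VC [9, 13, 3]
  [10] addr=0x38 blk=3 s=1: VC-HIT | VC [9, 13, 5]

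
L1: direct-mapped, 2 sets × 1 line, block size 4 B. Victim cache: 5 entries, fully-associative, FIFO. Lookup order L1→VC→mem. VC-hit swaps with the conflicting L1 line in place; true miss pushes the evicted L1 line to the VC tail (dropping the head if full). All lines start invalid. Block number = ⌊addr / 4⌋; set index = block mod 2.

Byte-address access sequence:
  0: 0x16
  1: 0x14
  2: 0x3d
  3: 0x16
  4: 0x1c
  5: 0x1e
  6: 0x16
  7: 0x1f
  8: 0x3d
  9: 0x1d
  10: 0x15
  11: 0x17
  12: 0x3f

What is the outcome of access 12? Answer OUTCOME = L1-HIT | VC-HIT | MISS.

OUTCOME = VC-HIT

  [0] addr=0x16 blk=5 s=1: MISS | VC []
  [1] addr=0x14 blk=5 s=1: L1-HIT | VC []
  [2] addr=0x3d blk=15 s=1: MISS | VC [5]
  [3] addr=0x16 blk=5 s=1: VC-HIT | VC [15]
  [4] addr=0x1c blk=7 s=1: MISS | VC [15, 5]
  [5] addr=0x1e blk=7 s=1: L1-HIT | VC [15, 5]
  [6] addr=0x16 blk=5 s=1: VC-HIT | VC [15, 7]
  [7] addr=0x1f blk=7 s=1: VC-HIT | VC [15, 5]
  [8] addr=0x3d blk=15 s=1: VC-HIT | VC [7, 5]
  [9] addr=0x1d blk=7 s=1: VC-HIT | VC [15, 5]
  [10] addr=0x15 blk=5 s=1: VC-HIT | VC [15, 7]
  [11] addr=0x17 blk=5 s=1: L1-HIT | VC [15, 7]
  [12] addr=0x3f blk=15 s=1: VC-HIT | VC [5, 7]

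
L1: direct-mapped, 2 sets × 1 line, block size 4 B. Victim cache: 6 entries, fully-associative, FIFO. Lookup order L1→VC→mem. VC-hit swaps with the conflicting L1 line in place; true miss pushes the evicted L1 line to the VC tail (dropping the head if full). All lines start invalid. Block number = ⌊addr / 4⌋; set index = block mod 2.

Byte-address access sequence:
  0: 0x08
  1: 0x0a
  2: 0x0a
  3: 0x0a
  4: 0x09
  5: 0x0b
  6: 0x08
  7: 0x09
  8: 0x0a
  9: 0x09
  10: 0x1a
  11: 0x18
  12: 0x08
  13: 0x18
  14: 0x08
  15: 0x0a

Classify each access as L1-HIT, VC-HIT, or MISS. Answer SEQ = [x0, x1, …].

SEQ = [MISS, L1-HIT, L1-HIT, L1-HIT, L1-HIT, L1-HIT, L1-HIT, L1-HIT, L1-HIT, L1-HIT, MISS, L1-HIT, VC-HIT, VC-HIT, VC-HIT, L1-HIT]

  [0] addr=0x8 blk=2 s=0: MISS | VC []
  [1] addr=0xa blk=2 s=0: L1-HIT | VC []
  [2] addr=0xa blk=2 s=0: L1-HIT | VC []
  [3] addr=0xa blk=2 s=0: L1-HIT | VC []
  [4] addr=0x9 blk=2 s=0: L1-HIT | VC []
  [5] addr=0xb blk=2 s=0: L1-HIT | VC []
  [6] addr=0x8 blk=2 s=0: L1-HIT | VC []
  [7] addr=0x9 blk=2 s=0: L1-HIT | VC []
  [8] addr=0xa blk=2 s=0: L1-HIT | VC []
  [9] addr=0x9 blk=2 s=0: L1-HIT | VC []
  [10] addr=0x1a blk=6 s=0: MISS | VC [2]
  [11] addr=0x18 blk=6 s=0: L1-HIT | VC [2]
  [12] addr=0x8 blk=2 s=0: VC-HIT | VC [6]
  [13] addr=0x18 blk=6 s=0: VC-HIT | VC [2]
  [14] addr=0x8 blk=2 s=0: VC-HIT | VC [6]
  [15] addr=0xa blk=2 s=0: L1-HIT | VC [6]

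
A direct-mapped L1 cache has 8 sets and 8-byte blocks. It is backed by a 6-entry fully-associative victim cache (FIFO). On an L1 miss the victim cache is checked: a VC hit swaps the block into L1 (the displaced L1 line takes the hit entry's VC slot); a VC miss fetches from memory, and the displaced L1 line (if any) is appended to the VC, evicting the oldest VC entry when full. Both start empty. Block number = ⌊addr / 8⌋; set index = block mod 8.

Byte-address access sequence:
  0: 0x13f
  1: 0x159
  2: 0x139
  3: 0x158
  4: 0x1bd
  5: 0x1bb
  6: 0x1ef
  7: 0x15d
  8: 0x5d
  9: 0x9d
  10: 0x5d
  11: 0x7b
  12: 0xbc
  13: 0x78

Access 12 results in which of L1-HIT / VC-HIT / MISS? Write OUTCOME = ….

#0 0x13f→b39/s7 MISS; vc=[]
#1 0x159→b43/s3 MISS; vc=[]
#2 0x139→b39/s7 L1-HIT; vc=[]
#3 0x158→b43/s3 L1-HIT; vc=[]
#4 0x1bd→b55/s7 MISS; vc=[39]
#5 0x1bb→b55/s7 L1-HIT; vc=[39]
#6 0x1ef→b61/s5 MISS; vc=[39]
#7 0x15d→b43/s3 L1-HIT; vc=[39]
#8 0x5d→b11/s3 MISS; vc=[39,43]
#9 0x9d→b19/s3 MISS; vc=[39,43,11]
#10 0x5d→b11/s3 VC-HIT; vc=[39,43,19]
#11 0x7b→b15/s7 MISS; vc=[39,43,19,55]
#12 0xbc→b23/s7 MISS; vc=[39,43,19,55,15]
#13 0x78→b15/s7 VC-HIT; vc=[39,43,19,55,23]

OUTCOME = MISS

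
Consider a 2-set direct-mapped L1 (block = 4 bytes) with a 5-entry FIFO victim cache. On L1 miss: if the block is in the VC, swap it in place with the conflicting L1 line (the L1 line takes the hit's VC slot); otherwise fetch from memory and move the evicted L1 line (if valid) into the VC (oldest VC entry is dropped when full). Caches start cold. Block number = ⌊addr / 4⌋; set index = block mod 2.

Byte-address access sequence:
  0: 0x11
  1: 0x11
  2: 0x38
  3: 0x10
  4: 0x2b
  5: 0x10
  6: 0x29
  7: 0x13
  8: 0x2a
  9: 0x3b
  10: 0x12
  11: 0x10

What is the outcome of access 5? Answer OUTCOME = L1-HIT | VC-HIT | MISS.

0: 0x11 (blk 4, set 0) → MISS  vc=[]
1: 0x11 (blk 4, set 0) → L1-HIT  vc=[]
2: 0x38 (blk 14, set 0) → MISS  vc=[4]
3: 0x10 (blk 4, set 0) → VC-HIT  vc=[14]
4: 0x2b (blk 10, set 0) → MISS  vc=[14, 4]
5: 0x10 (blk 4, set 0) → VC-HIT  vc=[14, 10]
6: 0x29 (blk 10, set 0) → VC-HIT  vc=[14, 4]
7: 0x13 (blk 4, set 0) → VC-HIT  vc=[14, 10]
8: 0x2a (blk 10, set 0) → VC-HIT  vc=[14, 4]
9: 0x3b (blk 14, set 0) → VC-HIT  vc=[10, 4]
10: 0x12 (blk 4, set 0) → VC-HIT  vc=[10, 14]
11: 0x10 (blk 4, set 0) → L1-HIT  vc=[10, 14]

OUTCOME = VC-HIT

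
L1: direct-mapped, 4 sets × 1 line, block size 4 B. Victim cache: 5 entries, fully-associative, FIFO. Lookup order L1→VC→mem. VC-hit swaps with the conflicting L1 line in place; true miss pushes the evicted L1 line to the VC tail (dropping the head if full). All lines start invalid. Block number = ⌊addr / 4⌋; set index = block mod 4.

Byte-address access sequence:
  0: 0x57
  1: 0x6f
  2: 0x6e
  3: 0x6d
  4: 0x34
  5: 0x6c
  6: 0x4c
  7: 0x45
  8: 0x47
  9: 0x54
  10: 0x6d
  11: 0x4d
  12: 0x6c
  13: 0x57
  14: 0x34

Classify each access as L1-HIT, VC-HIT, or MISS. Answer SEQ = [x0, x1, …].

0: 0x57 (blk 21, set 1) → MISS  vc=[]
1: 0x6f (blk 27, set 3) → MISS  vc=[]
2: 0x6e (blk 27, set 3) → L1-HIT  vc=[]
3: 0x6d (blk 27, set 3) → L1-HIT  vc=[]
4: 0x34 (blk 13, set 1) → MISS  vc=[21]
5: 0x6c (blk 27, set 3) → L1-HIT  vc=[21]
6: 0x4c (blk 19, set 3) → MISS  vc=[21, 27]
7: 0x45 (blk 17, set 1) → MISS  vc=[21, 27, 13]
8: 0x47 (blk 17, set 1) → L1-HIT  vc=[21, 27, 13]
9: 0x54 (blk 21, set 1) → VC-HIT  vc=[17, 27, 13]
10: 0x6d (blk 27, set 3) → VC-HIT  vc=[17, 19, 13]
11: 0x4d (blk 19, set 3) → VC-HIT  vc=[17, 27, 13]
12: 0x6c (blk 27, set 3) → VC-HIT  vc=[17, 19, 13]
13: 0x57 (blk 21, set 1) → L1-HIT  vc=[17, 19, 13]
14: 0x34 (blk 13, set 1) → VC-HIT  vc=[17, 19, 21]

SEQ = [MISS, MISS, L1-HIT, L1-HIT, MISS, L1-HIT, MISS, MISS, L1-HIT, VC-HIT, VC-HIT, VC-HIT, VC-HIT, L1-HIT, VC-HIT]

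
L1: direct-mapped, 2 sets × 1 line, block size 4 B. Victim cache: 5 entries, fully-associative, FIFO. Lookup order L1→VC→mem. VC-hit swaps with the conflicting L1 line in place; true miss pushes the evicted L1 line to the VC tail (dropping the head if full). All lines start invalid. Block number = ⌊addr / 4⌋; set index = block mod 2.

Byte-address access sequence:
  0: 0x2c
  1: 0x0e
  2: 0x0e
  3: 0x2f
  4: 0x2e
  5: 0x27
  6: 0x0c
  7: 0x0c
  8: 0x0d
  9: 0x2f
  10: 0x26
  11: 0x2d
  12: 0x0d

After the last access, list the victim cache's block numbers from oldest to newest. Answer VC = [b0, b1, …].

#0 0x2c→b11/s1 MISS; vc=[]
#1 0xe→b3/s1 MISS; vc=[11]
#2 0xe→b3/s1 L1-HIT; vc=[11]
#3 0x2f→b11/s1 VC-HIT; vc=[3]
#4 0x2e→b11/s1 L1-HIT; vc=[3]
#5 0x27→b9/s1 MISS; vc=[3,11]
#6 0xc→b3/s1 VC-HIT; vc=[9,11]
#7 0xc→b3/s1 L1-HIT; vc=[9,11]
#8 0xd→b3/s1 L1-HIT; vc=[9,11]
#9 0x2f→b11/s1 VC-HIT; vc=[9,3]
#10 0x26→b9/s1 VC-HIT; vc=[11,3]
#11 0x2d→b11/s1 VC-HIT; vc=[9,3]
#12 0xd→b3/s1 VC-HIT; vc=[9,11]

VC = [9, 11]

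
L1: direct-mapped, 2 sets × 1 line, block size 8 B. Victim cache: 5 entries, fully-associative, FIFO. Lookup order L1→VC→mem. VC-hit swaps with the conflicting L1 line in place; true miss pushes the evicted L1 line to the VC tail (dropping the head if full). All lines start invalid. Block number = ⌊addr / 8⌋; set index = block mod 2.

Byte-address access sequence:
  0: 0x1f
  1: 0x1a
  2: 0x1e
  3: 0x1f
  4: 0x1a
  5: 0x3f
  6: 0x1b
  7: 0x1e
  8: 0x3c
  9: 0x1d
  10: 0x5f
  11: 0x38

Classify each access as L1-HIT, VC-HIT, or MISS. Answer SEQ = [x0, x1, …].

#0 0x1f→b3/s1 MISS; vc=[]
#1 0x1a→b3/s1 L1-HIT; vc=[]
#2 0x1e→b3/s1 L1-HIT; vc=[]
#3 0x1f→b3/s1 L1-HIT; vc=[]
#4 0x1a→b3/s1 L1-HIT; vc=[]
#5 0x3f→b7/s1 MISS; vc=[3]
#6 0x1b→b3/s1 VC-HIT; vc=[7]
#7 0x1e→b3/s1 L1-HIT; vc=[7]
#8 0x3c→b7/s1 VC-HIT; vc=[3]
#9 0x1d→b3/s1 VC-HIT; vc=[7]
#10 0x5f→b11/s1 MISS; vc=[7,3]
#11 0x38→b7/s1 VC-HIT; vc=[11,3]

SEQ = [MISS, L1-HIT, L1-HIT, L1-HIT, L1-HIT, MISS, VC-HIT, L1-HIT, VC-HIT, VC-HIT, MISS, VC-HIT]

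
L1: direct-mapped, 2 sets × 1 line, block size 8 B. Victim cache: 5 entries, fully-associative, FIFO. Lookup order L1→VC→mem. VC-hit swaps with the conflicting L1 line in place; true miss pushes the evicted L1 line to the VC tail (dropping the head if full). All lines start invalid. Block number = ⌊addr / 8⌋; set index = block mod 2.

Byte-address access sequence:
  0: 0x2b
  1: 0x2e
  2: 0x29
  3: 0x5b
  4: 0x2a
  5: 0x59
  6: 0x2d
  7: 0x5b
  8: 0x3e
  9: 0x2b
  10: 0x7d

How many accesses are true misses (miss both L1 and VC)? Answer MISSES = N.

0: 0x2b (blk 5, set 1) → MISS  vc=[]
1: 0x2e (blk 5, set 1) → L1-HIT  vc=[]
2: 0x29 (blk 5, set 1) → L1-HIT  vc=[]
3: 0x5b (blk 11, set 1) → MISS  vc=[5]
4: 0x2a (blk 5, set 1) → VC-HIT  vc=[11]
5: 0x59 (blk 11, set 1) → VC-HIT  vc=[5]
6: 0x2d (blk 5, set 1) → VC-HIT  vc=[11]
7: 0x5b (blk 11, set 1) → VC-HIT  vc=[5]
8: 0x3e (blk 7, set 1) → MISS  vc=[5, 11]
9: 0x2b (blk 5, set 1) → VC-HIT  vc=[7, 11]
10: 0x7d (blk 15, set 1) → MISS  vc=[7, 11, 5]

MISSES = 4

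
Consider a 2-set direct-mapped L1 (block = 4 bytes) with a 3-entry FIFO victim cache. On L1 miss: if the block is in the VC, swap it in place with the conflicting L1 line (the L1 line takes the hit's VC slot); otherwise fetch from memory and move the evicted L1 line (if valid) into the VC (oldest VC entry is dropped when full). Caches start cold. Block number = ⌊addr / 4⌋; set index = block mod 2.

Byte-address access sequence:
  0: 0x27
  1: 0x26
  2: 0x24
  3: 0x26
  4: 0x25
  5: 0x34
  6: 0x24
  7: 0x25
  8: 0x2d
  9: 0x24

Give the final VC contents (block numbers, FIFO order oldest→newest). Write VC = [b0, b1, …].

VC = [13, 11]

#0 0x27→b9/s1 MISS; vc=[]
#1 0x26→b9/s1 L1-HIT; vc=[]
#2 0x24→b9/s1 L1-HIT; vc=[]
#3 0x26→b9/s1 L1-HIT; vc=[]
#4 0x25→b9/s1 L1-HIT; vc=[]
#5 0x34→b13/s1 MISS; vc=[9]
#6 0x24→b9/s1 VC-HIT; vc=[13]
#7 0x25→b9/s1 L1-HIT; vc=[13]
#8 0x2d→b11/s1 MISS; vc=[13,9]
#9 0x24→b9/s1 VC-HIT; vc=[13,11]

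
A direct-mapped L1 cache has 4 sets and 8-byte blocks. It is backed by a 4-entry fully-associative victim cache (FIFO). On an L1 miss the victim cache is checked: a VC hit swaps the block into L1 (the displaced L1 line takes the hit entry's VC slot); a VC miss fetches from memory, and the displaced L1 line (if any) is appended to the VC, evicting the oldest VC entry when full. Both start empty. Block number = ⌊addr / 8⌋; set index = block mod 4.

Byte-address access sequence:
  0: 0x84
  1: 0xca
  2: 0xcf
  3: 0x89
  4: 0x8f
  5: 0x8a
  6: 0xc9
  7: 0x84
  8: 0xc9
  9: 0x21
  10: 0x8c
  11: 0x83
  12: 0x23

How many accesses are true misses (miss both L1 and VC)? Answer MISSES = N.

0: 0x84 (blk 16, set 0) → MISS  vc=[]
1: 0xca (blk 25, set 1) → MISS  vc=[]
2: 0xcf (blk 25, set 1) → L1-HIT  vc=[]
3: 0x89 (blk 17, set 1) → MISS  vc=[25]
4: 0x8f (blk 17, set 1) → L1-HIT  vc=[25]
5: 0x8a (blk 17, set 1) → L1-HIT  vc=[25]
6: 0xc9 (blk 25, set 1) → VC-HIT  vc=[17]
7: 0x84 (blk 16, set 0) → L1-HIT  vc=[17]
8: 0xc9 (blk 25, set 1) → L1-HIT  vc=[17]
9: 0x21 (blk 4, set 0) → MISS  vc=[17, 16]
10: 0x8c (blk 17, set 1) → VC-HIT  vc=[25, 16]
11: 0x83 (blk 16, set 0) → VC-HIT  vc=[25, 4]
12: 0x23 (blk 4, set 0) → VC-HIT  vc=[25, 16]

MISSES = 4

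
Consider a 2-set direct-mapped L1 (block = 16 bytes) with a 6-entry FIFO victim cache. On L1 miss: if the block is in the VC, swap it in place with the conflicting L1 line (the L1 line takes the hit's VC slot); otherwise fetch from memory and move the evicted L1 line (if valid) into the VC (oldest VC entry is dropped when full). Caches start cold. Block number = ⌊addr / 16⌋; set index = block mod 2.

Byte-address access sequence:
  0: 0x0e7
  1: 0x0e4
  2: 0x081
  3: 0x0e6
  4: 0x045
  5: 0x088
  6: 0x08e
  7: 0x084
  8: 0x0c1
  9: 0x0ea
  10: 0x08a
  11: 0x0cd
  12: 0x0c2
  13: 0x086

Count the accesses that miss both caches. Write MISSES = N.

MISSES = 4

#0 0xe7→b14/s0 MISS; vc=[]
#1 0xe4→b14/s0 L1-HIT; vc=[]
#2 0x81→b8/s0 MISS; vc=[14]
#3 0xe6→b14/s0 VC-HIT; vc=[8]
#4 0x45→b4/s0 MISS; vc=[8,14]
#5 0x88→b8/s0 VC-HIT; vc=[4,14]
#6 0x8e→b8/s0 L1-HIT; vc=[4,14]
#7 0x84→b8/s0 L1-HIT; vc=[4,14]
#8 0xc1→b12/s0 MISS; vc=[4,14,8]
#9 0xea→b14/s0 VC-HIT; vc=[4,12,8]
#10 0x8a→b8/s0 VC-HIT; vc=[4,12,14]
#11 0xcd→b12/s0 VC-HIT; vc=[4,8,14]
#12 0xc2→b12/s0 L1-HIT; vc=[4,8,14]
#13 0x86→b8/s0 VC-HIT; vc=[4,12,14]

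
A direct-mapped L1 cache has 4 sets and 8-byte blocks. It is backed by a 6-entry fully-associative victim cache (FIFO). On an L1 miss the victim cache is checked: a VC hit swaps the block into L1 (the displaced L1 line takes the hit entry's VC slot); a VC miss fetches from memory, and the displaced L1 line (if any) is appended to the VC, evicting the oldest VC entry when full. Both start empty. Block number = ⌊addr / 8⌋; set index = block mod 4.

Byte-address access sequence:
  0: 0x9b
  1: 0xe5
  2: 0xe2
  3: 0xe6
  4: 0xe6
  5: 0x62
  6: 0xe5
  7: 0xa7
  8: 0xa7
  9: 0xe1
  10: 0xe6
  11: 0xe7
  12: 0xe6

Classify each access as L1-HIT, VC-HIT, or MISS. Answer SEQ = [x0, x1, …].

SEQ = [MISS, MISS, L1-HIT, L1-HIT, L1-HIT, MISS, VC-HIT, MISS, L1-HIT, VC-HIT, L1-HIT, L1-HIT, L1-HIT]

  [0] addr=0x9b blk=19 s=3: MISS | VC []
  [1] addr=0xe5 blk=28 s=0: MISS | VC []
  [2] addr=0xe2 blk=28 s=0: L1-HIT | VC []
  [3] addr=0xe6 blk=28 s=0: L1-HIT | VC []
  [4] addr=0xe6 blk=28 s=0: L1-HIT | VC []
  [5] addr=0x62 blk=12 s=0: MISS | VC [28]
  [6] addr=0xe5 blk=28 s=0: VC-HIT | VC [12]
  [7] addr=0xa7 blk=20 s=0: MISS | VC [12, 28]
  [8] addr=0xa7 blk=20 s=0: L1-HIT | VC [12, 28]
  [9] addr=0xe1 blk=28 s=0: VC-HIT | VC [12, 20]
  [10] addr=0xe6 blk=28 s=0: L1-HIT | VC [12, 20]
  [11] addr=0xe7 blk=28 s=0: L1-HIT | VC [12, 20]
  [12] addr=0xe6 blk=28 s=0: L1-HIT | VC [12, 20]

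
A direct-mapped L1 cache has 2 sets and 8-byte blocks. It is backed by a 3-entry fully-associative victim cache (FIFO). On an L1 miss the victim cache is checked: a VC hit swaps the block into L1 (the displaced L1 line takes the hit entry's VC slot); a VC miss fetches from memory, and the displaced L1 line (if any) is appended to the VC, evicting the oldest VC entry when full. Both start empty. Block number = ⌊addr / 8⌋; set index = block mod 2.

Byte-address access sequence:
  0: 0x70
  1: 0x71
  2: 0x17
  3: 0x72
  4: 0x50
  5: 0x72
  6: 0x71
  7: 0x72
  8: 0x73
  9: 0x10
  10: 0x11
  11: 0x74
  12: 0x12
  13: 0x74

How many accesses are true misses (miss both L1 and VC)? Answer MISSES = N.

MISSES = 3

  [0] addr=0x70 blk=14 s=0: MISS | VC []
  [1] addr=0x71 blk=14 s=0: L1-HIT | VC []
  [2] addr=0x17 blk=2 s=0: MISS | VC [14]
  [3] addr=0x72 blk=14 s=0: VC-HIT | VC [2]
  [4] addr=0x50 blk=10 s=0: MISS | VC [2, 14]
  [5] addr=0x72 blk=14 s=0: VC-HIT | VC [2, 10]
  [6] addr=0x71 blk=14 s=0: L1-HIT | VC [2, 10]
  [7] addr=0x72 blk=14 s=0: L1-HIT | VC [2, 10]
  [8] addr=0x73 blk=14 s=0: L1-HIT | VC [2, 10]
  [9] addr=0x10 blk=2 s=0: VC-HIT | VC [14, 10]
  [10] addr=0x11 blk=2 s=0: L1-HIT | VC [14, 10]
  [11] addr=0x74 blk=14 s=0: VC-HIT | VC [2, 10]
  [12] addr=0x12 blk=2 s=0: VC-HIT | VC [14, 10]
  [13] addr=0x74 blk=14 s=0: VC-HIT | VC [2, 10]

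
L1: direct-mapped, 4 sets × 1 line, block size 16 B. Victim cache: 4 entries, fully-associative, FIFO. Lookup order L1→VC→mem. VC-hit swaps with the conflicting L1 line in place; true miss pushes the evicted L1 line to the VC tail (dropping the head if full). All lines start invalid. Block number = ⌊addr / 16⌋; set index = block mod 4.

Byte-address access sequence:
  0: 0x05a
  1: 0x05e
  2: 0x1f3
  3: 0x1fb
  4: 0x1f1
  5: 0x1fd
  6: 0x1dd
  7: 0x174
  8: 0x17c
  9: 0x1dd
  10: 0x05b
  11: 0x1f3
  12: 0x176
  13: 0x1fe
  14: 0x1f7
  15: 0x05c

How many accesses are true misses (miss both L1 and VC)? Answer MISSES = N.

#0 0x5a→b5/s1 MISS; vc=[]
#1 0x5e→b5/s1 L1-HIT; vc=[]
#2 0x1f3→b31/s3 MISS; vc=[]
#3 0x1fb→b31/s3 L1-HIT; vc=[]
#4 0x1f1→b31/s3 L1-HIT; vc=[]
#5 0x1fd→b31/s3 L1-HIT; vc=[]
#6 0x1dd→b29/s1 MISS; vc=[5]
#7 0x174→b23/s3 MISS; vc=[5,31]
#8 0x17c→b23/s3 L1-HIT; vc=[5,31]
#9 0x1dd→b29/s1 L1-HIT; vc=[5,31]
#10 0x5b→b5/s1 VC-HIT; vc=[29,31]
#11 0x1f3→b31/s3 VC-HIT; vc=[29,23]
#12 0x176→b23/s3 VC-HIT; vc=[29,31]
#13 0x1fe→b31/s3 VC-HIT; vc=[29,23]
#14 0x1f7→b31/s3 L1-HIT; vc=[29,23]
#15 0x5c→b5/s1 L1-HIT; vc=[29,23]

MISSES = 4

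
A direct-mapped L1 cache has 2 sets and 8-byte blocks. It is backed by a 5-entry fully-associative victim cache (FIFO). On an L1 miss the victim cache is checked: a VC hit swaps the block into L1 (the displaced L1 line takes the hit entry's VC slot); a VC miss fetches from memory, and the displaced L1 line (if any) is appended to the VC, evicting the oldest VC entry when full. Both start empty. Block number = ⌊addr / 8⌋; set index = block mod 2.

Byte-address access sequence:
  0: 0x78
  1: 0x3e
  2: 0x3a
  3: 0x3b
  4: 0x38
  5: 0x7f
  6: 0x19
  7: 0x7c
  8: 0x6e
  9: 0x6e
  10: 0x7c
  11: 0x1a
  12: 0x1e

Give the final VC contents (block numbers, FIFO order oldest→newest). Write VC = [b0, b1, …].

#0 0x78→b15/s1 MISS; vc=[]
#1 0x3e→b7/s1 MISS; vc=[15]
#2 0x3a→b7/s1 L1-HIT; vc=[15]
#3 0x3b→b7/s1 L1-HIT; vc=[15]
#4 0x38→b7/s1 L1-HIT; vc=[15]
#5 0x7f→b15/s1 VC-HIT; vc=[7]
#6 0x19→b3/s1 MISS; vc=[7,15]
#7 0x7c→b15/s1 VC-HIT; vc=[7,3]
#8 0x6e→b13/s1 MISS; vc=[7,3,15]
#9 0x6e→b13/s1 L1-HIT; vc=[7,3,15]
#10 0x7c→b15/s1 VC-HIT; vc=[7,3,13]
#11 0x1a→b3/s1 VC-HIT; vc=[7,15,13]
#12 0x1e→b3/s1 L1-HIT; vc=[7,15,13]

VC = [7, 15, 13]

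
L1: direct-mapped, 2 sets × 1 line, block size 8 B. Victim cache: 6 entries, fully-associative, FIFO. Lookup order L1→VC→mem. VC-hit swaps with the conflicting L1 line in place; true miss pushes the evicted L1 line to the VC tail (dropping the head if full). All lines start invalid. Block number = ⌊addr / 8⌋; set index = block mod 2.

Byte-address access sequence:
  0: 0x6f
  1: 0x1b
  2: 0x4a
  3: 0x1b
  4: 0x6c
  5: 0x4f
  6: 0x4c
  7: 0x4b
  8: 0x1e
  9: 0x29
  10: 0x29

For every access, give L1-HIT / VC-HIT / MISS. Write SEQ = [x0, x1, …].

SEQ = [MISS, MISS, MISS, VC-HIT, VC-HIT, VC-HIT, L1-HIT, L1-HIT, VC-HIT, MISS, L1-HIT]

  [0] addr=0x6f blk=13 s=1: MISS | VC []
  [1] addr=0x1b blk=3 s=1: MISS | VC [13]
  [2] addr=0x4a blk=9 s=1: MISS | VC [13, 3]
  [3] addr=0x1b blk=3 s=1: VC-HIT | VC [13, 9]
  [4] addr=0x6c blk=13 s=1: VC-HIT | VC [3, 9]
  [5] addr=0x4f blk=9 s=1: VC-HIT | VC [3, 13]
  [6] addr=0x4c blk=9 s=1: L1-HIT | VC [3, 13]
  [7] addr=0x4b blk=9 s=1: L1-HIT | VC [3, 13]
  [8] addr=0x1e blk=3 s=1: VC-HIT | VC [9, 13]
  [9] addr=0x29 blk=5 s=1: MISS | VC [9, 13, 3]
  [10] addr=0x29 blk=5 s=1: L1-HIT | VC [9, 13, 3]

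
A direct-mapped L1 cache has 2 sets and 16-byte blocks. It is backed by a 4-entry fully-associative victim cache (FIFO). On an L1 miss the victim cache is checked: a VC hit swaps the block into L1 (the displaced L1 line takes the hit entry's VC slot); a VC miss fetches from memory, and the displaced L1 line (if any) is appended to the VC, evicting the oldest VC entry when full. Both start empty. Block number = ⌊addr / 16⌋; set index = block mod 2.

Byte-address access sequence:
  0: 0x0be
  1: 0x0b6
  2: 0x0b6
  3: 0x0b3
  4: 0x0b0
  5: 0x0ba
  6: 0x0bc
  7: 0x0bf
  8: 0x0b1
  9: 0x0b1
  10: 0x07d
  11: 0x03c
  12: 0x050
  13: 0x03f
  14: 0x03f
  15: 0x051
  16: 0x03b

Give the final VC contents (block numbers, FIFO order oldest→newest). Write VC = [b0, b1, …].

0: 0xbe (blk 11, set 1) → MISS  vc=[]
1: 0xb6 (blk 11, set 1) → L1-HIT  vc=[]
2: 0xb6 (blk 11, set 1) → L1-HIT  vc=[]
3: 0xb3 (blk 11, set 1) → L1-HIT  vc=[]
4: 0xb0 (blk 11, set 1) → L1-HIT  vc=[]
5: 0xba (blk 11, set 1) → L1-HIT  vc=[]
6: 0xbc (blk 11, set 1) → L1-HIT  vc=[]
7: 0xbf (blk 11, set 1) → L1-HIT  vc=[]
8: 0xb1 (blk 11, set 1) → L1-HIT  vc=[]
9: 0xb1 (blk 11, set 1) → L1-HIT  vc=[]
10: 0x7d (blk 7, set 1) → MISS  vc=[11]
11: 0x3c (blk 3, set 1) → MISS  vc=[11, 7]
12: 0x50 (blk 5, set 1) → MISS  vc=[11, 7, 3]
13: 0x3f (blk 3, set 1) → VC-HIT  vc=[11, 7, 5]
14: 0x3f (blk 3, set 1) → L1-HIT  vc=[11, 7, 5]
15: 0x51 (blk 5, set 1) → VC-HIT  vc=[11, 7, 3]
16: 0x3b (blk 3, set 1) → VC-HIT  vc=[11, 7, 5]

VC = [11, 7, 5]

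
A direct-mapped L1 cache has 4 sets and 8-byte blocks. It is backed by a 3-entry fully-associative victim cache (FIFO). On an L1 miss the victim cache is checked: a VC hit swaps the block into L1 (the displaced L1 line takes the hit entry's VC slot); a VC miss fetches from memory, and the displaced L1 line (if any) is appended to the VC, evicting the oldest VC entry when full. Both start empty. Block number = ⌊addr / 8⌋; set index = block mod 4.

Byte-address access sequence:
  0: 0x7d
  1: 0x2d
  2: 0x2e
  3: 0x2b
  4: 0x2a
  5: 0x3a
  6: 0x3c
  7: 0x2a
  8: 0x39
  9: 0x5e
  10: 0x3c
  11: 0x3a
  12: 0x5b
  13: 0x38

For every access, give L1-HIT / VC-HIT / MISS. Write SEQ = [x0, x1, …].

#0 0x7d→b15/s3 MISS; vc=[]
#1 0x2d→b5/s1 MISS; vc=[]
#2 0x2e→b5/s1 L1-HIT; vc=[]
#3 0x2b→b5/s1 L1-HIT; vc=[]
#4 0x2a→b5/s1 L1-HIT; vc=[]
#5 0x3a→b7/s3 MISS; vc=[15]
#6 0x3c→b7/s3 L1-HIT; vc=[15]
#7 0x2a→b5/s1 L1-HIT; vc=[15]
#8 0x39→b7/s3 L1-HIT; vc=[15]
#9 0x5e→b11/s3 MISS; vc=[15,7]
#10 0x3c→b7/s3 VC-HIT; vc=[15,11]
#11 0x3a→b7/s3 L1-HIT; vc=[15,11]
#12 0x5b→b11/s3 VC-HIT; vc=[15,7]
#13 0x38→b7/s3 VC-HIT; vc=[15,11]

SEQ = [MISS, MISS, L1-HIT, L1-HIT, L1-HIT, MISS, L1-HIT, L1-HIT, L1-HIT, MISS, VC-HIT, L1-HIT, VC-HIT, VC-HIT]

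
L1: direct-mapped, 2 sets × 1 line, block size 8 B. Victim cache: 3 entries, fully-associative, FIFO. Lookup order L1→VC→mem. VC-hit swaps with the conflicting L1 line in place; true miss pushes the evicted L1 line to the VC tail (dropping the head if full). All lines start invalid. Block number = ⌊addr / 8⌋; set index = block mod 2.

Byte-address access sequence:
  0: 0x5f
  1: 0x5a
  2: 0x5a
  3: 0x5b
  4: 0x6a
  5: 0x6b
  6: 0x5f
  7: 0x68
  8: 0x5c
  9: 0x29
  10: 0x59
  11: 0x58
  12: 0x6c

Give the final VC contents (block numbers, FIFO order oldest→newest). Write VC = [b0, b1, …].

VC = [11, 5]

#0 0x5f→b11/s1 MISS; vc=[]
#1 0x5a→b11/s1 L1-HIT; vc=[]
#2 0x5a→b11/s1 L1-HIT; vc=[]
#3 0x5b→b11/s1 L1-HIT; vc=[]
#4 0x6a→b13/s1 MISS; vc=[11]
#5 0x6b→b13/s1 L1-HIT; vc=[11]
#6 0x5f→b11/s1 VC-HIT; vc=[13]
#7 0x68→b13/s1 VC-HIT; vc=[11]
#8 0x5c→b11/s1 VC-HIT; vc=[13]
#9 0x29→b5/s1 MISS; vc=[13,11]
#10 0x59→b11/s1 VC-HIT; vc=[13,5]
#11 0x58→b11/s1 L1-HIT; vc=[13,5]
#12 0x6c→b13/s1 VC-HIT; vc=[11,5]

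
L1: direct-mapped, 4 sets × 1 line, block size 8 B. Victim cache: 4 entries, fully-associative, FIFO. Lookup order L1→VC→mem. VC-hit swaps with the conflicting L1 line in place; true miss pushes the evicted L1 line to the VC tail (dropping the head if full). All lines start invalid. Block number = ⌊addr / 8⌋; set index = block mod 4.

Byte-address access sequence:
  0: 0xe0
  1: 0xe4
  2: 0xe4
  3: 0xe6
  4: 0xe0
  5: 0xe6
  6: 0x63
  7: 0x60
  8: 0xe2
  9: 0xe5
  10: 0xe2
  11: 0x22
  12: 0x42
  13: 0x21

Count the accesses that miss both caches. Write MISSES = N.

MISSES = 4

#0 0xe0→b28/s0 MISS; vc=[]
#1 0xe4→b28/s0 L1-HIT; vc=[]
#2 0xe4→b28/s0 L1-HIT; vc=[]
#3 0xe6→b28/s0 L1-HIT; vc=[]
#4 0xe0→b28/s0 L1-HIT; vc=[]
#5 0xe6→b28/s0 L1-HIT; vc=[]
#6 0x63→b12/s0 MISS; vc=[28]
#7 0x60→b12/s0 L1-HIT; vc=[28]
#8 0xe2→b28/s0 VC-HIT; vc=[12]
#9 0xe5→b28/s0 L1-HIT; vc=[12]
#10 0xe2→b28/s0 L1-HIT; vc=[12]
#11 0x22→b4/s0 MISS; vc=[12,28]
#12 0x42→b8/s0 MISS; vc=[12,28,4]
#13 0x21→b4/s0 VC-HIT; vc=[12,28,8]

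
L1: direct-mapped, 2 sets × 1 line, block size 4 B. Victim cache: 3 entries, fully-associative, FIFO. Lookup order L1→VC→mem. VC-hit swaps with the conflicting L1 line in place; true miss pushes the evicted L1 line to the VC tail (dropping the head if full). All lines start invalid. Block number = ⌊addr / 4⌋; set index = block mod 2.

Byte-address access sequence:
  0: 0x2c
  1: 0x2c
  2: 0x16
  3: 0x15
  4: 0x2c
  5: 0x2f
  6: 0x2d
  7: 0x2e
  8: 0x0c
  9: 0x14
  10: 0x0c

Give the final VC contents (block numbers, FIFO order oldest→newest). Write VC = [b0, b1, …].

#0 0x2c→b11/s1 MISS; vc=[]
#1 0x2c→b11/s1 L1-HIT; vc=[]
#2 0x16→b5/s1 MISS; vc=[11]
#3 0x15→b5/s1 L1-HIT; vc=[11]
#4 0x2c→b11/s1 VC-HIT; vc=[5]
#5 0x2f→b11/s1 L1-HIT; vc=[5]
#6 0x2d→b11/s1 L1-HIT; vc=[5]
#7 0x2e→b11/s1 L1-HIT; vc=[5]
#8 0xc→b3/s1 MISS; vc=[5,11]
#9 0x14→b5/s1 VC-HIT; vc=[3,11]
#10 0xc→b3/s1 VC-HIT; vc=[5,11]

VC = [5, 11]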